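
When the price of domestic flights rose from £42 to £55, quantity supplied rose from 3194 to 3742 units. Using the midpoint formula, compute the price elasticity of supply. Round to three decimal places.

ΔQ = 3742 − 3194 = 548; ΔP = 55 − 42 = 13.
Midpoints: P̄ = 48.50, Q̄ = 3468.0.
ε_s = (ΔQ/ΔP)(P̄/Q̄) = (548/13)(48.50/3468.0).

0.590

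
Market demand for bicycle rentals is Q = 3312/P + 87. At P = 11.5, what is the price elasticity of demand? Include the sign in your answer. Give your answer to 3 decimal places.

-0.768

At P = 11.5, Q = 375.
dQ/dP = −3312/P² = -25.043.
ε = (dQ/dP)(P/Q) = (-25.043)(11.5/375).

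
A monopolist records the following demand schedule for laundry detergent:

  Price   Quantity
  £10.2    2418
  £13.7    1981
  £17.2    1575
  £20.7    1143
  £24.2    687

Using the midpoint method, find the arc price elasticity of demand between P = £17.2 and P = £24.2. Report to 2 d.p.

-2.32

At P = 17.2, Q = 1575; at P = 24.2, Q = 687.
ΔQ = -888, ΔP = 7.0. Midpoints: P̄ = 20.70, Q̄ = 1131.0.
ε = (ΔQ/ΔP)(P̄/Q̄) = (-888/7.0)(20.70/1131.0).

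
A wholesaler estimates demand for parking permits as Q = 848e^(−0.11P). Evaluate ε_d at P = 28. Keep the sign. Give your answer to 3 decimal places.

At P = 28, Q = 38.973.
dQ/dP = −0.11·848e^(−0.11P) = −0.11Q = -4.287.
ε = (dQ/dP)(P/Q) = (-4.287)(28/38.973).

-3.080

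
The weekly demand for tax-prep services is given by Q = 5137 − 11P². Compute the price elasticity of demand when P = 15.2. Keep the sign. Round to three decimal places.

-1.958

At P = 15.2, Q = 2595.560.
dQ/dP = −22P = -334.400.
ε = (dQ/dP)(P/Q) = (-334.400)(15.2/2595.560).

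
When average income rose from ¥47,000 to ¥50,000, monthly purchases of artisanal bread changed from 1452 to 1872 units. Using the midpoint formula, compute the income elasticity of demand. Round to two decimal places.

4.09

ΔQ = 420, ΔI = 3000. Midpoints: Ī = 48,500, Q̄ = 1662.0.
ε_I = (ΔQ/ΔI)(Ī/Q̄) = (420/3000)(48500/1662.0).
ε_I > 0, so the good is normal.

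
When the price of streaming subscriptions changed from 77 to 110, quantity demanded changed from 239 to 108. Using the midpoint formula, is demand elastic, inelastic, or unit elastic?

Arc ε ≈ -2.139.
|ε| = 2.14 > 1.

elastic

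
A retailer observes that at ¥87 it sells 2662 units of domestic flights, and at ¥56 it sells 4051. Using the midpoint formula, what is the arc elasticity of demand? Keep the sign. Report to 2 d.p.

ΔQ = 4051 − 2662 = 1389; ΔP = 56 − 87 = -31.
Midpoints: P̄ = 71.50, Q̄ = 3356.5.
ε = (ΔQ/ΔP)(P̄/Q̄) = (1389/-31)(71.50/3356.5).

-0.95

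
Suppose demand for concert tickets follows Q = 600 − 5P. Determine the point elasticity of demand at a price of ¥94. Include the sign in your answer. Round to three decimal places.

At P = 94, Q = 130.
dQ/dP = −5.
ε = (dQ/dP)(P/Q) = (-5)(94/130).
|ε| > 1, so demand is elastic at this price.

-3.615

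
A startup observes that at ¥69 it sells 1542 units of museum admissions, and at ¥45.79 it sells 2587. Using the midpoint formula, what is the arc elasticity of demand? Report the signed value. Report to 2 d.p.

-1.25

ΔQ = 2587 − 1542 = 1045; ΔP = 45.79 − 69 = -23.21.
Midpoints: P̄ = 57.39, Q̄ = 2064.5.
ε = (ΔQ/ΔP)(P̄/Q̄) = (1045/-23.21)(57.39/2064.5).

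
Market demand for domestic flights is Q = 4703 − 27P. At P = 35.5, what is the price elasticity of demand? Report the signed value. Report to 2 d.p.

At P = 35.5, Q = 3744.500.
dQ/dP = −27.
ε = (dQ/dP)(P/Q) = (-27)(35.5/3744.500).

-0.26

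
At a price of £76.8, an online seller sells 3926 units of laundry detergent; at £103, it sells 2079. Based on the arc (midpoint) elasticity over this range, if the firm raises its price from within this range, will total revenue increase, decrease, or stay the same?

decrease

Arc ε = (-1847/26.2)(89.90/3002.5) ≈ -2.111.
|ε| = 2.11 > 1, so demand is elastic. A price rise therefore reduces total revenue.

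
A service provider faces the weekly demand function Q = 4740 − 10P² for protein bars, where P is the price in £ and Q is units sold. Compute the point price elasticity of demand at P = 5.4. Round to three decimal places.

At P = 5.4, Q = 4448.400.
dQ/dP = −20P = -108.
ε = (dQ/dP)(P/Q) = (-108)(5.4/4448.400).
|ε| < 1, so demand is inelastic at this price.

-0.131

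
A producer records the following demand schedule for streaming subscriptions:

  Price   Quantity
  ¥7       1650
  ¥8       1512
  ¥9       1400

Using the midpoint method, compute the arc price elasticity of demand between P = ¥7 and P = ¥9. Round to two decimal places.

At P = 7, Q = 1650; at P = 9, Q = 1400.
ΔQ = -250, ΔP = 2. Midpoints: P̄ = 8.00, Q̄ = 1525.0.
ε = (ΔQ/ΔP)(P̄/Q̄) = (-250/2)(8.00/1525.0).

-0.66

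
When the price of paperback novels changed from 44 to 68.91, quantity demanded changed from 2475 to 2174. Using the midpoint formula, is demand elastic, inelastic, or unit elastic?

Arc ε ≈ -0.293.
|ε| = 0.29 < 1.

inelastic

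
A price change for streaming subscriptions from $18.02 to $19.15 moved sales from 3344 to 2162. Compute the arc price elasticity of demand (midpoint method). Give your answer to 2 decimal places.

ΔQ = 2162 − 3344 = -1182; ΔP = 19.15 − 18.02 = 1.13.
Midpoints: P̄ = 18.59, Q̄ = 2753.0.
ε = (ΔQ/ΔP)(P̄/Q̄) = (-1182/1.13)(18.59/2753.0).

-7.06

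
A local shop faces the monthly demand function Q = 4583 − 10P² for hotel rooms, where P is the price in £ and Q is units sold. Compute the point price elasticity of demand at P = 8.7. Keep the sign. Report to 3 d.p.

At P = 8.7, Q = 3826.100.
dQ/dP = −20P = -174.
ε = (dQ/dP)(P/Q) = (-174)(8.7/3826.100).
|ε| < 1, so demand is inelastic at this price.

-0.396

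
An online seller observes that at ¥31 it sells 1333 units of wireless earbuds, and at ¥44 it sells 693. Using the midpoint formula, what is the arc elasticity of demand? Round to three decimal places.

-1.822

ΔQ = 693 − 1333 = -640; ΔP = 44 − 31 = 13.
Midpoints: P̄ = 37.50, Q̄ = 1013.0.
ε = (ΔQ/ΔP)(P̄/Q̄) = (-640/13)(37.50/1013.0).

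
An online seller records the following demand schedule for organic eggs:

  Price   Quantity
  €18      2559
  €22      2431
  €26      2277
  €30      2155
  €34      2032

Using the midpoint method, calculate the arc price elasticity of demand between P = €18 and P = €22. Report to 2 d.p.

At P = 18, Q = 2559; at P = 22, Q = 2431.
ΔQ = -128, ΔP = 4. Midpoints: P̄ = 20.00, Q̄ = 2495.0.
ε = (ΔQ/ΔP)(P̄/Q̄) = (-128/4)(20.00/2495.0).

-0.26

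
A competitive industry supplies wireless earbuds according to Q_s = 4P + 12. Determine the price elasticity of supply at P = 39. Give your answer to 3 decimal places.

At P = 39, Q_s = 168.
dQ_s/dP = 4.
ε_s = (dQ_s/dP)(P/Q_s) = (4)(39/168).

0.929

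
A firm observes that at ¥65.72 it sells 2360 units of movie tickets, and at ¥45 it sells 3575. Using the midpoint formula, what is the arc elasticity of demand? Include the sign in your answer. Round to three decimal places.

-1.094

ΔQ = 3575 − 2360 = 1215; ΔP = 45 − 65.72 = -20.72.
Midpoints: P̄ = 55.36, Q̄ = 2967.5.
ε = (ΔQ/ΔP)(P̄/Q̄) = (1215/-20.72)(55.36/2967.5).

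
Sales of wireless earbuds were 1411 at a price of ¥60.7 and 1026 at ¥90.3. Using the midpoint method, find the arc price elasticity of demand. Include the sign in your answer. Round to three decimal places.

ΔQ = 1026 − 1411 = -385; ΔP = 90.3 − 60.7 = 29.6.
Midpoints: P̄ = 75.50, Q̄ = 1218.5.
ε = (ΔQ/ΔP)(P̄/Q̄) = (-385/29.6)(75.50/1218.5).

-0.806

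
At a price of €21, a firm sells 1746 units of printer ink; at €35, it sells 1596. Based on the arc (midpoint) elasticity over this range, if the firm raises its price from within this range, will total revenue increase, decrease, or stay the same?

increase

Arc ε = (-150/14)(28.00/1671.0) ≈ -0.180.
|ε| = 0.18 < 1, so demand is inelastic. A price rise therefore raises total revenue.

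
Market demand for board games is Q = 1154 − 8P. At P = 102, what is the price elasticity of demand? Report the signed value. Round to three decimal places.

-2.414

At P = 102, Q = 338.
dQ/dP = −8.
ε = (dQ/dP)(P/Q) = (-8)(102/338).
|ε| > 1, so demand is elastic at this price.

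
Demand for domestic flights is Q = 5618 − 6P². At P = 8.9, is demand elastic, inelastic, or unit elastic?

Q = 5142.740, dQ/dP = -106.800.
ε = (dQ/dP)(P/Q) ≈ -0.185.
|ε| = 0.18 < 1.

inelastic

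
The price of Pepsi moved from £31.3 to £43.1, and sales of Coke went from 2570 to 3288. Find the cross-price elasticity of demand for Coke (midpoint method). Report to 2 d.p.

ΔQ_x = 3288 − 2570 = 718; ΔP_y = 43.1 − 31.3 = 11.8.
Midpoints: P̄_y = 37.20, Q̄_x = 2929.0.
ε_xy = (ΔQ_x/ΔP_y)(P̄_y/Q̄_x) = (718/11.8)(37.20/2929.0).

0.77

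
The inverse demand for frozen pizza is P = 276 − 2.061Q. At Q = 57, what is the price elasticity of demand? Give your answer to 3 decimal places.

-1.349

At Q = 57, P = 276 − 2.061(57) = 158.52.
dP/dQ = −2.061, so dQ/dP = 1/(−2.061) = -0.485.
ε = (dQ/dP)(P/Q) = (-0.485)(158.52/57).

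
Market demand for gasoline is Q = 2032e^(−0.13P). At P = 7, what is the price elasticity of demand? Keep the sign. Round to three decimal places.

At P = 7, Q = 817.929.
dQ/dP = −0.13·2032e^(−0.13P) = −0.13Q = -106.331.
ε = (dQ/dP)(P/Q) = (-106.331)(7/817.929).
|ε| < 1, so demand is inelastic at this price.

-0.910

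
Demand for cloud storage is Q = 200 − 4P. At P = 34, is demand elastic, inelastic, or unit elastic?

elastic

Q = 64, dQ/dP = -4.
ε = (dQ/dP)(P/Q) ≈ -2.125.
|ε| = 2.12 > 1.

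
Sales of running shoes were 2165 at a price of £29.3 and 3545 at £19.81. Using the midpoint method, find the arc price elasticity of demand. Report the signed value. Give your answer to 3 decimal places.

ΔQ = 3545 − 2165 = 1380; ΔP = 19.81 − 29.3 = -9.49.
Midpoints: P̄ = 24.55, Q̄ = 2855.0.
ε = (ΔQ/ΔP)(P̄/Q̄) = (1380/-9.49)(24.55/2855.0).

-1.251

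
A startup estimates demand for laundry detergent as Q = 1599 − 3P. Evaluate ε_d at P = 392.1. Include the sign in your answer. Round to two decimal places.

At P = 392.1, Q = 422.700.
dQ/dP = −3.
ε = (dQ/dP)(P/Q) = (-3)(392.1/422.700).
|ε| > 1, so demand is elastic at this price.

-2.78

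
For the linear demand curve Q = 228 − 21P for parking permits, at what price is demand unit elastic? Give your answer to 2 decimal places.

For linear demand Q = a − bP, ε = −bP/(a − bP). |ε| = 1 when bP = a − bP, i.e. P = a/(2b).
P = 228/(2·21) = 228/42 = 5.4286.

5.43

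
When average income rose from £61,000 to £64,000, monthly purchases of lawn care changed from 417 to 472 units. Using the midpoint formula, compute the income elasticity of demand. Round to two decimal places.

ΔQ = 55, ΔI = 3000. Midpoints: Ī = 62,500, Q̄ = 444.5.
ε_I = (ΔQ/ΔI)(Ī/Q̄) = (55/3000)(62500/444.5).

2.58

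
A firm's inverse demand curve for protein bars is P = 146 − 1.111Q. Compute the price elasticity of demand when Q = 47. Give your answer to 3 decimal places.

-1.796

At Q = 47, P = 146 − 1.111(47) = 93.78.
dP/dQ = −1.111, so dQ/dP = 1/(−1.111) = -0.900.
ε = (dQ/dP)(P/Q) = (-0.900)(93.78/47).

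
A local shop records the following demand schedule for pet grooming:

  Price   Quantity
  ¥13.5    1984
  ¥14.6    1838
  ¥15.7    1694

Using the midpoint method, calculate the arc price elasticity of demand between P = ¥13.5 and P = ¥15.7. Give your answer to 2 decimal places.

-1.05

At P = 13.5, Q = 1984; at P = 15.7, Q = 1694.
ΔQ = -290, ΔP = 2.2. Midpoints: P̄ = 14.60, Q̄ = 1839.0.
ε = (ΔQ/ΔP)(P̄/Q̄) = (-290/2.2)(14.60/1839.0).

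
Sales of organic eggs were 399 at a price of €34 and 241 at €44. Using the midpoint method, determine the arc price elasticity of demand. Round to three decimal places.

-1.926

ΔQ = 241 − 399 = -158; ΔP = 44 − 34 = 10.
Midpoints: P̄ = 39.00, Q̄ = 320.0.
ε = (ΔQ/ΔP)(P̄/Q̄) = (-158/10)(39.00/320.0).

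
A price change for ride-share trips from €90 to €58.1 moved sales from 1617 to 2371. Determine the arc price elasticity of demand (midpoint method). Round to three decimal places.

-0.878

ΔQ = 2371 − 1617 = 754; ΔP = 58.1 − 90 = -31.9.
Midpoints: P̄ = 74.05, Q̄ = 1994.0.
ε = (ΔQ/ΔP)(P̄/Q̄) = (754/-31.9)(74.05/1994.0).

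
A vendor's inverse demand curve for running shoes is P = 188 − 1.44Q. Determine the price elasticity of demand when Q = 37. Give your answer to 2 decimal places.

At Q = 37, P = 188 − 1.44(37) = 134.72.
dP/dQ = −1.44, so dQ/dP = 1/(−1.44) = -0.694.
ε = (dQ/dP)(P/Q) = (-0.694)(134.72/37).

-2.53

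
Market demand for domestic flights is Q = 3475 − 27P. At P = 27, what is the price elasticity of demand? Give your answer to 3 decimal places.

At P = 27, Q = 2746.
dQ/dP = −27.
ε = (dQ/dP)(P/Q) = (-27)(27/2746).

-0.265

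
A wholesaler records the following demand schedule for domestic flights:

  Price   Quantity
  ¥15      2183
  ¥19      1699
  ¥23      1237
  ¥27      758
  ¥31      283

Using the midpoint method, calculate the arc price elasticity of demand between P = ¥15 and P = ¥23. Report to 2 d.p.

-1.31

At P = 15, Q = 2183; at P = 23, Q = 1237.
ΔQ = -946, ΔP = 8. Midpoints: P̄ = 19.00, Q̄ = 1710.0.
ε = (ΔQ/ΔP)(P̄/Q̄) = (-946/8)(19.00/1710.0).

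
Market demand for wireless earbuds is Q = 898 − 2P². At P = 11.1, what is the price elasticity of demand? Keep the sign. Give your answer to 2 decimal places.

-0.76

At P = 11.1, Q = 651.580.
dQ/dP = −4P = -44.400.
ε = (dQ/dP)(P/Q) = (-44.400)(11.1/651.580).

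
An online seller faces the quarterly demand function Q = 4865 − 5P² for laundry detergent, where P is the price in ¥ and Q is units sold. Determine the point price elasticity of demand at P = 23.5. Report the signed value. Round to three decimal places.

At P = 23.5, Q = 2103.750.
dQ/dP = −10P = -235.
ε = (dQ/dP)(P/Q) = (-235)(23.5/2103.750).

-2.625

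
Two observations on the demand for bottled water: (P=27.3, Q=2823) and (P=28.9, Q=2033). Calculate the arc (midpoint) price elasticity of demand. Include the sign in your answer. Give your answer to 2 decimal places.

ΔQ = 2033 − 2823 = -790; ΔP = 28.9 − 27.3 = 1.6.
Midpoints: P̄ = 28.10, Q̄ = 2428.0.
ε = (ΔQ/ΔP)(P̄/Q̄) = (-790/1.6)(28.10/2428.0).

-5.71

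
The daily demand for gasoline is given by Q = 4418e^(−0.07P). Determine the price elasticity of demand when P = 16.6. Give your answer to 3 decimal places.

-1.162

At P = 16.6, Q = 1382.215.
dQ/dP = −0.07·4418e^(−0.07P) = −0.07Q = -96.755.
ε = (dQ/dP)(P/Q) = (-96.755)(16.6/1382.215).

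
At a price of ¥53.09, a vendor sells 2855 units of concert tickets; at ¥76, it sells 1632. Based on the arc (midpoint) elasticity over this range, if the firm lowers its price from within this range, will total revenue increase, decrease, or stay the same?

Arc ε = (-1223/22.91)(64.55/2243.5) ≈ -1.536.
|ε| = 1.54 > 1, so demand is elastic. A price cut therefore raises total revenue.

increase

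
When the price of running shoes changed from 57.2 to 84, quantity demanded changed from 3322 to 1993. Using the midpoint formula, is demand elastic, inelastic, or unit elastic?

Arc ε ≈ -1.317.
|ε| = 1.32 > 1.

elastic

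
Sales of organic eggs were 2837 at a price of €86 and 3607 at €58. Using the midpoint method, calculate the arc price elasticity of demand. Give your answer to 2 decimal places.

-0.61

ΔQ = 3607 − 2837 = 770; ΔP = 58 − 86 = -28.
Midpoints: P̄ = 72.00, Q̄ = 3222.0.
ε = (ΔQ/ΔP)(P̄/Q̄) = (770/-28)(72.00/3222.0).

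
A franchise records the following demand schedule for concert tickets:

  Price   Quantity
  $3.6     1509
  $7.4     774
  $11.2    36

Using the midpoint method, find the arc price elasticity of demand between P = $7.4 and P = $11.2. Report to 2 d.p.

At P = 7.4, Q = 774; at P = 11.2, Q = 36.
ΔQ = -738, ΔP = 3.8. Midpoints: P̄ = 9.30, Q̄ = 405.0.
ε = (ΔQ/ΔP)(P̄/Q̄) = (-738/3.8)(9.30/405.0).

-4.46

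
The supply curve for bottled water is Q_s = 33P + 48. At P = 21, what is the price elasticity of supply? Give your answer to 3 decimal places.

At P = 21, Q_s = 741.
dQ_s/dP = 33.
ε_s = (dQ_s/dP)(P/Q_s) = (33)(21/741).

0.935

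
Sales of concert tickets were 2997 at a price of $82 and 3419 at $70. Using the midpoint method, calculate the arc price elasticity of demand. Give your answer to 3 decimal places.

ΔQ = 3419 − 2997 = 422; ΔP = 70 − 82 = -12.
Midpoints: P̄ = 76.00, Q̄ = 3208.0.
ε = (ΔQ/ΔP)(P̄/Q̄) = (422/-12)(76.00/3208.0).

-0.833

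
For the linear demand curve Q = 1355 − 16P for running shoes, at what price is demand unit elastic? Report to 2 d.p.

42.34

For linear demand Q = a − bP, ε = −bP/(a − bP). |ε| = 1 when bP = a − bP, i.e. P = a/(2b).
P = 1355/(2·16) = 1355/32 = 42.3438.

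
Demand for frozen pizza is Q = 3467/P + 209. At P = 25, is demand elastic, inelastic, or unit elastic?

inelastic

Q = 347.680, dQ/dP = -5.547.
ε = (dQ/dP)(P/Q) ≈ -0.399.
|ε| = 0.40 < 1.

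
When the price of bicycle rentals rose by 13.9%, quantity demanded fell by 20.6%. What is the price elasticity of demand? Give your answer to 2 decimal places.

-1.48

ε = %ΔQ / %ΔP = (-20.6)/(13.9) = -1.482.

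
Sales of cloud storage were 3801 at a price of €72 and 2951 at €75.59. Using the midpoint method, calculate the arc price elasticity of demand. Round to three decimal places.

-5.175

ΔQ = 2951 − 3801 = -850; ΔP = 75.59 − 72 = 3.59.
Midpoints: P̄ = 73.80, Q̄ = 3376.0.
ε = (ΔQ/ΔP)(P̄/Q̄) = (-850/3.59)(73.80/3376.0).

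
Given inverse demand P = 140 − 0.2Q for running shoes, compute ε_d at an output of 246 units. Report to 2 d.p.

-1.85

At Q = 246, P = 140 − 0.2(246) = 90.80.
dP/dQ = −0.2, so dQ/dP = 1/(−0.2) = -5.000.
ε = (dQ/dP)(P/Q) = (-5.000)(90.80/246).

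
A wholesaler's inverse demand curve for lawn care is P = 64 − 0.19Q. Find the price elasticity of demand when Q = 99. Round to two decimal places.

At Q = 99, P = 64 − 0.19(99) = 45.19.
dP/dQ = −0.19, so dQ/dP = 1/(−0.19) = -5.263.
ε = (dQ/dP)(P/Q) = (-5.263)(45.19/99).

-2.40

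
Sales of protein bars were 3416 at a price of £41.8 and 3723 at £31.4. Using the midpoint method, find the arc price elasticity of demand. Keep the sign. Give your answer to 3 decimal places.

ΔQ = 3723 − 3416 = 307; ΔP = 31.4 − 41.8 = -10.4.
Midpoints: P̄ = 36.60, Q̄ = 3569.5.
ε = (ΔQ/ΔP)(P̄/Q̄) = (307/-10.4)(36.60/3569.5).

-0.303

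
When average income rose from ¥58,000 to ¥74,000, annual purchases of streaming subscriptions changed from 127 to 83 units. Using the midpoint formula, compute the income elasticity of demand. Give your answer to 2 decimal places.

-1.73

ΔQ = -44, ΔI = 16000. Midpoints: Ī = 66,000, Q̄ = 105.0.
ε_I = (ΔQ/ΔI)(Ī/Q̄) = (-44/16000)(66000/105.0).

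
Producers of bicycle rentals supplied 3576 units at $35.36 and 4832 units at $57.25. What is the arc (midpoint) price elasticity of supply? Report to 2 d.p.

ΔQ = 4832 − 3576 = 1256; ΔP = 57.25 − 35.36 = 21.89.
Midpoints: P̄ = 46.30, Q̄ = 4204.0.
ε_s = (ΔQ/ΔP)(P̄/Q̄) = (1256/21.89)(46.30/4204.0).

0.63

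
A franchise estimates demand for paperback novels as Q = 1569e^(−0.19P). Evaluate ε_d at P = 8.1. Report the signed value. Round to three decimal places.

-1.539

At P = 8.1, Q = 336.700.
dQ/dP = −0.19·1569e^(−0.19P) = −0.19Q = -63.973.
ε = (dQ/dP)(P/Q) = (-63.973)(8.1/336.700).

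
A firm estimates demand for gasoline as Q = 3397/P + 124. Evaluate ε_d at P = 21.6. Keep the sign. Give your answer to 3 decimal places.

-0.559

At P = 21.6, Q = 281.269.
dQ/dP = −3397/P² = -7.281.
ε = (dQ/dP)(P/Q) = (-7.281)(21.6/281.269).
|ε| < 1, so demand is inelastic at this price.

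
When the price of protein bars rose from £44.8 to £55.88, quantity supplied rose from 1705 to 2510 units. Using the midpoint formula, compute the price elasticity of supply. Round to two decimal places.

1.74

ΔQ = 2510 − 1705 = 805; ΔP = 55.88 − 44.8 = 11.08.
Midpoints: P̄ = 50.34, Q̄ = 2107.5.
ε_s = (ΔQ/ΔP)(P̄/Q̄) = (805/11.08)(50.34/2107.5).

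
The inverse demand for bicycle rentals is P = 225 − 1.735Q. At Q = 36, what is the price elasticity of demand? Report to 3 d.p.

-2.602

At Q = 36, P = 225 − 1.735(36) = 162.54.
dP/dQ = −1.735, so dQ/dP = 1/(−1.735) = -0.576.
ε = (dQ/dP)(P/Q) = (-0.576)(162.54/36).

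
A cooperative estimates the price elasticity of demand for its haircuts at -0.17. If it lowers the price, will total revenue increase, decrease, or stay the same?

decrease

|ε| = 0.17 < 1, so demand is inelastic. A price cut therefore reduces total revenue.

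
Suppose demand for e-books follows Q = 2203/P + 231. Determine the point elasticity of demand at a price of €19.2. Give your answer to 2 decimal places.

-0.33

At P = 19.2, Q = 345.740.
dQ/dP = −2203/P² = -5.976.
ε = (dQ/dP)(P/Q) = (-5.976)(19.2/345.740).
|ε| < 1, so demand is inelastic at this price.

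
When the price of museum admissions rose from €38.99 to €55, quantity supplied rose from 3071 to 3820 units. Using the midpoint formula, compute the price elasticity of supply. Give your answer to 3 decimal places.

ΔQ = 3820 − 3071 = 749; ΔP = 55 − 38.99 = 16.01.
Midpoints: P̄ = 47.00, Q̄ = 3445.5.
ε_s = (ΔQ/ΔP)(P̄/Q̄) = (749/16.01)(47.00/3445.5).

0.638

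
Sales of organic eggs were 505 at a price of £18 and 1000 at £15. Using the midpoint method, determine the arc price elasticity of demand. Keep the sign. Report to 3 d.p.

ΔQ = 1000 − 505 = 495; ΔP = 15 − 18 = -3.
Midpoints: P̄ = 16.50, Q̄ = 752.5.
ε = (ΔQ/ΔP)(P̄/Q̄) = (495/-3)(16.50/752.5).

-3.618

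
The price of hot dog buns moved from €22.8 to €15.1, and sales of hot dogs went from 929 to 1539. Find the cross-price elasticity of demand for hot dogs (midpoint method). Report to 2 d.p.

-1.22

ΔQ_x = 1539 − 929 = 610; ΔP_y = 15.1 − 22.8 = -7.7.
Midpoints: P̄_y = 18.95, Q̄_x = 1234.0.
ε_xy = (ΔQ_x/ΔP_y)(P̄_y/Q̄_x) = (610/-7.7)(18.95/1234.0).
ε_xy < 0, so the goods are complements.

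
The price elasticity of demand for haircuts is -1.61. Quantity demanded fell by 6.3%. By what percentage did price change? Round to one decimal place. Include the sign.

%ΔP ≈ %ΔQ / ε = (-6.3%)/(-1.61) = 3.91%.

3.9%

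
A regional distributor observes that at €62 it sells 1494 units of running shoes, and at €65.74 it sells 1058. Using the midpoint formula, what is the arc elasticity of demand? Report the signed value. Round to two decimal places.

-5.84

ΔQ = 1058 − 1494 = -436; ΔP = 65.74 − 62 = 3.74.
Midpoints: P̄ = 63.87, Q̄ = 1276.0.
ε = (ΔQ/ΔP)(P̄/Q̄) = (-436/3.74)(63.87/1276.0).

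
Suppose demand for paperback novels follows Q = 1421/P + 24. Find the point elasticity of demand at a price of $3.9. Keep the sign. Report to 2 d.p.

At P = 3.9, Q = 388.359.
dQ/dP = −1421/P² = -93.425.
ε = (dQ/dP)(P/Q) = (-93.425)(3.9/388.359).
|ε| < 1, so demand is inelastic at this price.

-0.94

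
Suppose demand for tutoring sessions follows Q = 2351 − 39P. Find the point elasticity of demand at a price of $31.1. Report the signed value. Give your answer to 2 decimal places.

-1.07

At P = 31.1, Q = 1138.100.
dQ/dP = −39.
ε = (dQ/dP)(P/Q) = (-39)(31.1/1138.100).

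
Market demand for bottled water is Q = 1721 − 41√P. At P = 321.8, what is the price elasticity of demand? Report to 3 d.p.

At P = 321.8, Q = 985.510.
dQ/dP = −41/(2√P) = -1.143.
ε = (dQ/dP)(P/Q) = (-1.143)(321.8/985.510).
|ε| < 1, so demand is inelastic at this price.

-0.373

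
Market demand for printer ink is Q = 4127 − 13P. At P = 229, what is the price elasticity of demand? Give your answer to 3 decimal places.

At P = 229, Q = 1150.
dQ/dP = −13.
ε = (dQ/dP)(P/Q) = (-13)(229/1150).

-2.589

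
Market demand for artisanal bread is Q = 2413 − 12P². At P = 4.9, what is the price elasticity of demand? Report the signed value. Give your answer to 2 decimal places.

-0.27

At P = 4.9, Q = 2124.880.
dQ/dP = −24P = -117.600.
ε = (dQ/dP)(P/Q) = (-117.600)(4.9/2124.880).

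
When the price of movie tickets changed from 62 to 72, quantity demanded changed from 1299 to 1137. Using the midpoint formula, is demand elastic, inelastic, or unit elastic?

inelastic

Arc ε ≈ -0.891.
|ε| = 0.89 < 1.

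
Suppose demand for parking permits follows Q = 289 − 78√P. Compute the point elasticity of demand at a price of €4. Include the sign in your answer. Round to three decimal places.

-0.586

At P = 4, Q = 133.
dQ/dP = −78/(2√P) = -19.500.
ε = (dQ/dP)(P/Q) = (-19.500)(4/133).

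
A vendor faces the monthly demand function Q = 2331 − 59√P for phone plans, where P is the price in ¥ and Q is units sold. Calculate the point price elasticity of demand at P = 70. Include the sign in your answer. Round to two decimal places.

-0.13

At P = 70, Q = 1837.371.
dQ/dP = −59/(2√P) = -3.526.
ε = (dQ/dP)(P/Q) = (-3.526)(70/1837.371).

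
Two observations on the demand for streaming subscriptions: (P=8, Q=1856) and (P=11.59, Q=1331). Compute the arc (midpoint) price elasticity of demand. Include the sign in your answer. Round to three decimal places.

-0.899

ΔQ = 1331 − 1856 = -525; ΔP = 11.59 − 8 = 3.59.
Midpoints: P̄ = 9.79, Q̄ = 1593.5.
ε = (ΔQ/ΔP)(P̄/Q̄) = (-525/3.59)(9.79/1593.5).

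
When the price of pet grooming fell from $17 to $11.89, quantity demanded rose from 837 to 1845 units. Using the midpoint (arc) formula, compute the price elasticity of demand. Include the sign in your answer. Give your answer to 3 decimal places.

ΔQ = 1845 − 837 = 1008; ΔP = 11.89 − 17 = -5.11.
Midpoints: P̄ = 14.45, Q̄ = 1341.0.
ε = (ΔQ/ΔP)(P̄/Q̄) = (1008/-5.11)(14.45/1341.0).

-2.125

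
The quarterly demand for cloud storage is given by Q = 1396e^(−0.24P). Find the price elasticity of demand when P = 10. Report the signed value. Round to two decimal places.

-2.40

At P = 10, Q = 126.642.
dQ/dP = −0.24·1396e^(−0.24P) = −0.24Q = -30.394.
ε = (dQ/dP)(P/Q) = (-30.394)(10/126.642).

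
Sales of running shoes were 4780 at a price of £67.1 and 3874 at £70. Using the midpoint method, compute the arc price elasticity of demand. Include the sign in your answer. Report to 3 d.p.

-4.949

ΔQ = 3874 − 4780 = -906; ΔP = 70 − 67.1 = 2.9.
Midpoints: P̄ = 68.55, Q̄ = 4327.0.
ε = (ΔQ/ΔP)(P̄/Q̄) = (-906/2.9)(68.55/4327.0).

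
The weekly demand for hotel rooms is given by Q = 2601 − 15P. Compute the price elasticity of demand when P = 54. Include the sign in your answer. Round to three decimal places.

At P = 54, Q = 1791.
dQ/dP = −15.
ε = (dQ/dP)(P/Q) = (-15)(54/1791).

-0.452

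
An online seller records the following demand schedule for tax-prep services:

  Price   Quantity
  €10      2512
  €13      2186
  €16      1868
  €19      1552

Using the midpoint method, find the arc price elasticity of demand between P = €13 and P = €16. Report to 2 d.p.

At P = 13, Q = 2186; at P = 16, Q = 1868.
ΔQ = -318, ΔP = 3. Midpoints: P̄ = 14.50, Q̄ = 2027.0.
ε = (ΔQ/ΔP)(P̄/Q̄) = (-318/3)(14.50/2027.0).

-0.76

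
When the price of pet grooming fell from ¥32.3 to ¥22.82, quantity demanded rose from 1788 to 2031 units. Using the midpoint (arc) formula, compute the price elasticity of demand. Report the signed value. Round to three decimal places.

-0.370

ΔQ = 2031 − 1788 = 243; ΔP = 22.82 − 32.3 = -9.48.
Midpoints: P̄ = 27.56, Q̄ = 1909.5.
ε = (ΔQ/ΔP)(P̄/Q̄) = (243/-9.48)(27.56/1909.5).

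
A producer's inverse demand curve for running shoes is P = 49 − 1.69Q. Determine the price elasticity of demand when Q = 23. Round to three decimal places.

-0.261

At Q = 23, P = 49 − 1.69(23) = 10.13.
dP/dQ = −1.69, so dQ/dP = 1/(−1.69) = -0.592.
ε = (dQ/dP)(P/Q) = (-0.592)(10.13/23).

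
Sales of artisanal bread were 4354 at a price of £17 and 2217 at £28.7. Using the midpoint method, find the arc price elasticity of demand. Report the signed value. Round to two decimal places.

-1.27

ΔQ = 2217 − 4354 = -2137; ΔP = 28.7 − 17 = 11.7.
Midpoints: P̄ = 22.85, Q̄ = 3285.5.
ε = (ΔQ/ΔP)(P̄/Q̄) = (-2137/11.7)(22.85/3285.5).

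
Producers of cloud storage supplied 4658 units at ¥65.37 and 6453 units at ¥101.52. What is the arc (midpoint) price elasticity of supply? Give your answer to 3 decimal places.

0.746

ΔQ = 6453 − 4658 = 1795; ΔP = 101.52 − 65.37 = 36.15.
Midpoints: P̄ = 83.44, Q̄ = 5555.5.
ε_s = (ΔQ/ΔP)(P̄/Q̄) = (1795/36.15)(83.44/5555.5).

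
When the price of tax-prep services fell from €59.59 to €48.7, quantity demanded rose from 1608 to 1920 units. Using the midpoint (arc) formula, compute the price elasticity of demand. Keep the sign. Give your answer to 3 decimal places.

-0.879

ΔQ = 1920 − 1608 = 312; ΔP = 48.7 − 59.59 = -10.89.
Midpoints: P̄ = 54.15, Q̄ = 1764.0.
ε = (ΔQ/ΔP)(P̄/Q̄) = (312/-10.89)(54.15/1764.0).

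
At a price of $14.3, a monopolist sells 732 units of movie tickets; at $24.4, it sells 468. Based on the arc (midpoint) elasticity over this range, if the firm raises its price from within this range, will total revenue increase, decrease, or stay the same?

increase

Arc ε = (-264/10.1)(19.35/600.0) ≈ -0.843.
|ε| = 0.84 < 1, so demand is inelastic. A price rise therefore raises total revenue.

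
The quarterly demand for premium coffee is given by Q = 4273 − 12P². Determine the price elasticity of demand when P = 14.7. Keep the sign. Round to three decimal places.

-3.087

At P = 14.7, Q = 1679.920.
dQ/dP = −24P = -352.800.
ε = (dQ/dP)(P/Q) = (-352.800)(14.7/1679.920).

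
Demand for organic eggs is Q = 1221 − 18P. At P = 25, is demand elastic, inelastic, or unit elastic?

Q = 771, dQ/dP = -18.
ε = (dQ/dP)(P/Q) ≈ -0.584.
|ε| = 0.58 < 1.

inelastic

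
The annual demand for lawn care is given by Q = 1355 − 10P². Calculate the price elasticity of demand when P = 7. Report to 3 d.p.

-1.133

At P = 7, Q = 865.
dQ/dP = −20P = -140.
ε = (dQ/dP)(P/Q) = (-140)(7/865).
|ε| > 1, so demand is elastic at this price.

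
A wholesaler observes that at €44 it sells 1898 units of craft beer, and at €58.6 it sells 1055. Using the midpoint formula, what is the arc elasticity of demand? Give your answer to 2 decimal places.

-2.01

ΔQ = 1055 − 1898 = -843; ΔP = 58.6 − 44 = 14.6.
Midpoints: P̄ = 51.30, Q̄ = 1476.5.
ε = (ΔQ/ΔP)(P̄/Q̄) = (-843/14.6)(51.30/1476.5).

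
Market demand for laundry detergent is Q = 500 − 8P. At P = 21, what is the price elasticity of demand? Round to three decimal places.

At P = 21, Q = 332.
dQ/dP = −8.
ε = (dQ/dP)(P/Q) = (-8)(21/332).
|ε| < 1, so demand is inelastic at this price.

-0.506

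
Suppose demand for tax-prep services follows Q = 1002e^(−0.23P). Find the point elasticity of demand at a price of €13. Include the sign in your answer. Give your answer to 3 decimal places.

At P = 13, Q = 50.388.
dQ/dP = −0.23·1002e^(−0.23P) = −0.23Q = -11.589.
ε = (dQ/dP)(P/Q) = (-11.589)(13/50.388).
|ε| > 1, so demand is elastic at this price.

-2.990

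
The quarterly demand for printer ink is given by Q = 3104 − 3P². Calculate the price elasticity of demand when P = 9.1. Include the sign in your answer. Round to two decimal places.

-0.17

At P = 9.1, Q = 2855.570.
dQ/dP = −6P = -54.600.
ε = (dQ/dP)(P/Q) = (-54.600)(9.1/2855.570).
|ε| < 1, so demand is inelastic at this price.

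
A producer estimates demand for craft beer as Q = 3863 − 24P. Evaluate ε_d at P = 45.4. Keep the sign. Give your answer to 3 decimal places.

At P = 45.4, Q = 2773.400.
dQ/dP = −24.
ε = (dQ/dP)(P/Q) = (-24)(45.4/2773.400).

-0.393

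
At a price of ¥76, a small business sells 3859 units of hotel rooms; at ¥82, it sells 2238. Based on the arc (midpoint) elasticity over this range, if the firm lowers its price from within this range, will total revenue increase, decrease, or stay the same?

increase

Arc ε = (-1621/6)(79.00/3048.5) ≈ -7.001.
|ε| = 7.00 > 1, so demand is elastic. A price cut therefore raises total revenue.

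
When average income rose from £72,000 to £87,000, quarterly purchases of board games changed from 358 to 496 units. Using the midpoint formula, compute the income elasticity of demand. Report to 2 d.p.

1.71

ΔQ = 138, ΔI = 15000. Midpoints: Ī = 79,500, Q̄ = 427.0.
ε_I = (ΔQ/ΔI)(Ī/Q̄) = (138/15000)(79500/427.0).
ε_I > 0, so the good is normal.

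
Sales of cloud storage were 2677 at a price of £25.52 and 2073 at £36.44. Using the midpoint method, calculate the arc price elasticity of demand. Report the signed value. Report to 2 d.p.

-0.72

ΔQ = 2073 − 2677 = -604; ΔP = 36.44 − 25.52 = 10.92.
Midpoints: P̄ = 30.98, Q̄ = 2375.0.
ε = (ΔQ/ΔP)(P̄/Q̄) = (-604/10.92)(30.98/2375.0).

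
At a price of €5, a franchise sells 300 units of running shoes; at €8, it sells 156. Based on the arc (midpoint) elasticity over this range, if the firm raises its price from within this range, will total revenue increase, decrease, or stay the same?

decrease

Arc ε = (-144/3)(6.50/228.0) ≈ -1.368.
|ε| = 1.37 > 1, so demand is elastic. A price rise therefore reduces total revenue.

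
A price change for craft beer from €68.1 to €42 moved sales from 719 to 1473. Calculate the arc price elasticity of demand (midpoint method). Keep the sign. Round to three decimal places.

-1.451

ΔQ = 1473 − 719 = 754; ΔP = 42 − 68.1 = -26.1.
Midpoints: P̄ = 55.05, Q̄ = 1096.0.
ε = (ΔQ/ΔP)(P̄/Q̄) = (754/-26.1)(55.05/1096.0).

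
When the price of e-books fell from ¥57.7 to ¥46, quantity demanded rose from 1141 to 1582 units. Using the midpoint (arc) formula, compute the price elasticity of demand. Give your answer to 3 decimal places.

ΔQ = 1582 − 1141 = 441; ΔP = 46 − 57.7 = -11.7.
Midpoints: P̄ = 51.85, Q̄ = 1361.5.
ε = (ΔQ/ΔP)(P̄/Q̄) = (441/-11.7)(51.85/1361.5).

-1.435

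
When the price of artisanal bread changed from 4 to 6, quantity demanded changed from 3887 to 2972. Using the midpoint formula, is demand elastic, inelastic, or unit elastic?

Arc ε ≈ -0.667.
|ε| = 0.67 < 1.

inelastic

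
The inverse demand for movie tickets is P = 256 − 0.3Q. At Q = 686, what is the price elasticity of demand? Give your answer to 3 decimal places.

-0.244

At Q = 686, P = 256 − 0.3(686) = 50.20.
dP/dQ = −0.3, so dQ/dP = 1/(−0.3) = -3.333.
ε = (dQ/dP)(P/Q) = (-3.333)(50.20/686).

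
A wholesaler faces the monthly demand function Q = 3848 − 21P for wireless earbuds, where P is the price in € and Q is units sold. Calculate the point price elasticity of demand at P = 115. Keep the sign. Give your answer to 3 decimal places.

-1.685

At P = 115, Q = 1433.
dQ/dP = −21.
ε = (dQ/dP)(P/Q) = (-21)(115/1433).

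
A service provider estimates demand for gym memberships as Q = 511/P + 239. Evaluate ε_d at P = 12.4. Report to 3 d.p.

At P = 12.4, Q = 280.210.
dQ/dP = −511/P² = -3.323.
ε = (dQ/dP)(P/Q) = (-3.323)(12.4/280.210).
|ε| < 1, so demand is inelastic at this price.

-0.147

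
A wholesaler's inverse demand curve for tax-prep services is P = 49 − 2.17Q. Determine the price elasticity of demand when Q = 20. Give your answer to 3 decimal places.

At Q = 20, P = 49 − 2.17(20) = 5.60.
dP/dQ = −2.17, so dQ/dP = 1/(−2.17) = -0.461.
ε = (dQ/dP)(P/Q) = (-0.461)(5.60/20).

-0.129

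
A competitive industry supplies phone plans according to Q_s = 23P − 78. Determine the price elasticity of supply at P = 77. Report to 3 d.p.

1.046

At P = 77, Q_s = 1693.
dQ_s/dP = 23.
ε_s = (dQ_s/dP)(P/Q_s) = (23)(77/1693).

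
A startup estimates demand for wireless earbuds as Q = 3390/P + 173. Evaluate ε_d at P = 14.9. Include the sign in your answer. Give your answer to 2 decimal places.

At P = 14.9, Q = 400.517.
dQ/dP = −3390/P² = -15.270.
ε = (dQ/dP)(P/Q) = (-15.270)(14.9/400.517).

-0.57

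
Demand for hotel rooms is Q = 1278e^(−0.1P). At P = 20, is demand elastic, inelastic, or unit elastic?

Q = 172.958, dQ/dP = -17.296.
ε = (dQ/dP)(P/Q) ≈ -2.000.
|ε| = 2.00 > 1.

elastic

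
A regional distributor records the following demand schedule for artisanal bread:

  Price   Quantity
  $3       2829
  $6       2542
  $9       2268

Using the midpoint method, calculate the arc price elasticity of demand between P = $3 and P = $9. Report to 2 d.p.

-0.22

At P = 3, Q = 2829; at P = 9, Q = 2268.
ΔQ = -561, ΔP = 6. Midpoints: P̄ = 6.00, Q̄ = 2548.5.
ε = (ΔQ/ΔP)(P̄/Q̄) = (-561/6)(6.00/2548.5).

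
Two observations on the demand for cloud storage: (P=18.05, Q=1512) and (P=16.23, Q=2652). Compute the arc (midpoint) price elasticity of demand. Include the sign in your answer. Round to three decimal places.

-5.157

ΔQ = 2652 − 1512 = 1140; ΔP = 16.23 − 18.05 = -1.82.
Midpoints: P̄ = 17.14, Q̄ = 2082.0.
ε = (ΔQ/ΔP)(P̄/Q̄) = (1140/-1.82)(17.14/2082.0).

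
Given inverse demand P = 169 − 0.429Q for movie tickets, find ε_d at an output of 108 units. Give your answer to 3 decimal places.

-2.648

At Q = 108, P = 169 − 0.429(108) = 122.67.
dP/dQ = −0.429, so dQ/dP = 1/(−0.429) = -2.331.
ε = (dQ/dP)(P/Q) = (-2.331)(122.67/108).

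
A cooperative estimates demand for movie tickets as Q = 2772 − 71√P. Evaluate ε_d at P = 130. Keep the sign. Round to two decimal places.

At P = 130, Q = 1962.475.
dQ/dP = −71/(2√P) = -3.114.
ε = (dQ/dP)(P/Q) = (-3.114)(130/1962.475).

-0.21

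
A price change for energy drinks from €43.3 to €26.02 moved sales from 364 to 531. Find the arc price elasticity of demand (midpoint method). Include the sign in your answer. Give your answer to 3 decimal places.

-0.749

ΔQ = 531 − 364 = 167; ΔP = 26.02 − 43.3 = -17.28.
Midpoints: P̄ = 34.66, Q̄ = 447.5.
ε = (ΔQ/ΔP)(P̄/Q̄) = (167/-17.28)(34.66/447.5).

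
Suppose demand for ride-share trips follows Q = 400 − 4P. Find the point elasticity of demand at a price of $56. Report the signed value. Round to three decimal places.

At P = 56, Q = 176.
dQ/dP = −4.
ε = (dQ/dP)(P/Q) = (-4)(56/176).
|ε| > 1, so demand is elastic at this price.

-1.273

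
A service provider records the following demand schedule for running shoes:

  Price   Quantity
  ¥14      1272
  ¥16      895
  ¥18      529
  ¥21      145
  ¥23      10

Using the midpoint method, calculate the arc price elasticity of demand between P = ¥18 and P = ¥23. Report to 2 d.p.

-7.90

At P = 18, Q = 529; at P = 23, Q = 10.
ΔQ = -519, ΔP = 5. Midpoints: P̄ = 20.50, Q̄ = 269.5.
ε = (ΔQ/ΔP)(P̄/Q̄) = (-519/5)(20.50/269.5).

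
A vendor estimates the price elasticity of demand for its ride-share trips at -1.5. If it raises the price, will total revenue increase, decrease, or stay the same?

|ε| = 1.50 > 1, so demand is elastic. A price rise therefore reduces total revenue.

decrease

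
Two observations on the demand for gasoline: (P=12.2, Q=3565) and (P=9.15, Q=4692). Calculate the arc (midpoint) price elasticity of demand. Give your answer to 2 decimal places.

-0.96

ΔQ = 4692 − 3565 = 1127; ΔP = 9.15 − 12.2 = -3.05.
Midpoints: P̄ = 10.68, Q̄ = 4128.5.
ε = (ΔQ/ΔP)(P̄/Q̄) = (1127/-3.05)(10.68/4128.5).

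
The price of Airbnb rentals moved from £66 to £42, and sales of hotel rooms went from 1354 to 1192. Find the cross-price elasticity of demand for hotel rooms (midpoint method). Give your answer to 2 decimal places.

ΔQ_x = 1192 − 1354 = -162; ΔP_y = 42 − 66 = -24.
Midpoints: P̄_y = 54.00, Q̄_x = 1273.0.
ε_xy = (ΔQ_x/ΔP_y)(P̄_y/Q̄_x) = (-162/-24)(54.00/1273.0).

0.29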